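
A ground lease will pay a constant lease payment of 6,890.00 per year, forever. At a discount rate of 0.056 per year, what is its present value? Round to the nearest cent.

123035.71

Level perpetuity: PV = C / r = 6,890.00 / 0.056 = 123,035.71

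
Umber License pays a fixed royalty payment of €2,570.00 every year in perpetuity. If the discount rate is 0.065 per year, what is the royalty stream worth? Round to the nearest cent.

Level perpetuity: PV = C / r = €2,570.00 / 0.065 = €39,538.46

€39538.46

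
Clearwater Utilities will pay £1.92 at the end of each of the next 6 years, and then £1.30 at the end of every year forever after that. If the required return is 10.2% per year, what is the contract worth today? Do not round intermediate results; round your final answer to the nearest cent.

PV of 6-year annuity: £1.92 × [1 − (1+0.102)^−6] / 0.102 = 8.31332
Perpetuity value at year 6: £1.30 / 0.102 = 12.74510
PV of perpetuity: 12.74510 / (1+0.102)^6 = 7.11629
Total PV = 8.31332 + 7.11629 = 15.42961

£15.43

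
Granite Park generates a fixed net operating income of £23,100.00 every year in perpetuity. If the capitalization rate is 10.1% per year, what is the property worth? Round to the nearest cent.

£228712.87

Level perpetuity: PV = C / r = £23,100.00 / 0.101 = £228,712.87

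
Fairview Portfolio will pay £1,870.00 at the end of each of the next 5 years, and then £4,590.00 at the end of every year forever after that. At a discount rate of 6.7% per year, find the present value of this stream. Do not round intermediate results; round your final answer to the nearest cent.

PV of 5-year annuity: £1,870.00 × [1 − (1+0.067)^−5] / 0.067 = 7729.35369
Perpetuity value at year 5: £4,590.00 / 0.067 = 68507.46269
PV of perpetuity: 68507.46269 / (1+0.067)^5 = 49535.41271
Total PV = 7729.35369 + 49535.41271 = 57264.76640

£57264.77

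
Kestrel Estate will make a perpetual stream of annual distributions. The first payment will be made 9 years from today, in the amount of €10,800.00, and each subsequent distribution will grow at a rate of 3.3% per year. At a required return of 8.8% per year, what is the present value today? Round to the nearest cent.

Value at end of year 8: C₁ / (r − g) = €10,800.00 / (0.088 − 0.033) = €196,363.6364
Discount to today: PV = €196,363.6364 / (1 + 0.088)^8 = €196,363.6364 / 1.963501 = €100,006.89

€100006.89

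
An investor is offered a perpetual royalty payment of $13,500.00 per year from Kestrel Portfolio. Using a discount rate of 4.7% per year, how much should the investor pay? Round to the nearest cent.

Level perpetuity: PV = C / r = $13,500.00 / 0.047 = $287,234.04

$287234.04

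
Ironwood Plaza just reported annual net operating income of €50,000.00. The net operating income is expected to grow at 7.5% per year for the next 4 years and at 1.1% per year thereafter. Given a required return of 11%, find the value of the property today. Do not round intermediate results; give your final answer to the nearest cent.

€633911.32

D_1 = 53750.00000
D_2 = 57781.25000
D_3 = 62114.84375
D_4 = 66773.45703
Terminal value at year 4: TV = D_4×(1+g_2)/(r−g_2) = 67507.96506/0.099 = 681898.63696
P_0 = D_1/(1+r)^1 + D_2/(1+r)^2 + D_3/(1+r)^3 + D_4/(1+r)^4 + TV/(1+r)^4
    = 48423.42342 + 46896.55872 + 45417.83840 + 43985.74440 + 449187.75339 = 633911.31833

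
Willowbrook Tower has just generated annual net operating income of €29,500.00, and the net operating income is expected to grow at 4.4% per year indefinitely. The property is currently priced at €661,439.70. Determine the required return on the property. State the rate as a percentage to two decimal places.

9.06%

D₁ = €29,500.00 × 1.044 = €30,798.0000
P = D₁/(r − g) ⇒ r = D₁/P + g = €30,798.0000/€661,439.70 + 0.044 = 0.046562 + 0.044 = 0.090562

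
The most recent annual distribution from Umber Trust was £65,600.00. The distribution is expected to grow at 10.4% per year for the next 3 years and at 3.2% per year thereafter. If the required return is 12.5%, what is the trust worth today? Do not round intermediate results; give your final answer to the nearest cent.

£877483.30

D_1 = 72422.40000
D_2 = 79954.32960
D_3 = 88269.57988
Terminal value at year 3: TV = D_3×(1+g_2)/(r−g_2) = 91094.20643/0.093 = 979507.59607
P_0 = D_1/(1+r)^1 + D_2/(1+r)^2 + D_3/(1+r)^3 + TV/(1+r)^3
    = 64375.46667 + 63173.79129 + 61994.54718 + 687939.49134 = 877483.29648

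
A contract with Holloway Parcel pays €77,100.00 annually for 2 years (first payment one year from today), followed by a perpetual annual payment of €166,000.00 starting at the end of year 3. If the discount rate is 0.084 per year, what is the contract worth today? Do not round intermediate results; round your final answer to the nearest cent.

PV of 2-year annuity: €77,100.00 × [1 − (1+0.084)^−2] / 0.084 = 136739.35540
Perpetuity value at year 2: €166,000.00 / 0.084 = 1976190.47619
PV of perpetuity: 1976190.47619 / (1+0.084)^2 = 1681784.08194
Total PV = 136739.35540 + 1681784.08194 = 1818523.43734

€1818523.44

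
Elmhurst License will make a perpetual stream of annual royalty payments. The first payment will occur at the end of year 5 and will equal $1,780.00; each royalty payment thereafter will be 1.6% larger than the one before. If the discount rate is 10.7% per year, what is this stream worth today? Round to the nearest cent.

$13025.31

Value at end of year 4: C₁ / (r − g) = $1,780.00 / (0.107 − 0.016) = $19,560.4396
Discount to today: PV = $19,560.4396 / (1 + 0.107)^4 = $19,560.4396 / 1.501725 = $13,025.31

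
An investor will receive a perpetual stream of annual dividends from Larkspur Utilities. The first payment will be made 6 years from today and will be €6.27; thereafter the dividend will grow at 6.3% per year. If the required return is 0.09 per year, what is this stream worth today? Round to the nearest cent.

€150.93

Value at end of year 5: C₁ / (r − g) = €6.27 / (0.09 − 0.063) = €232.2222
Discount to today: PV = €232.2222 / (1 + 0.09)^5 = €232.2222 / 1.538624 = €150.93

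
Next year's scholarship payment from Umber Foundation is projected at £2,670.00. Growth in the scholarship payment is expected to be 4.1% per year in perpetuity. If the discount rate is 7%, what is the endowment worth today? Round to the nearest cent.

£92068.97

Growing perpetuity: P = D₁ / (r − g) = £2,670.0000 / (0.07 − 0.041) = £92,068.97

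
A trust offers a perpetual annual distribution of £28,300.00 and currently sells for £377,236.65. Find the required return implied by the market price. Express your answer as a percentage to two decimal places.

P = C/r ⇒ r = C/P = £28,300.00/£377,236.65 = 0.075019

7.50%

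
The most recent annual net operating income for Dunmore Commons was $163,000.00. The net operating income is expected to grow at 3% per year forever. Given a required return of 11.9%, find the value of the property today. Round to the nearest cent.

D₁ = D₀ × (1 + g) = $163,000.00 × 1.03 = $167,890.0000
Growing perpetuity: P = D₁ / (r − g) = $167,890.0000 / (0.119 − 0.03) = $1,886,404.49

$1886404.49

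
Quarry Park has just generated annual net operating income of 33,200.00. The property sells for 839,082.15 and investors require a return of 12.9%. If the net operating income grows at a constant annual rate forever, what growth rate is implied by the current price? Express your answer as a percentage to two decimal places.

P = D₀(1+g)/(r−g) ⇒ P(r−g) = D₀(1+g) ⇒ g(P+D₀) = P·r − D₀
g = (P·r − D₀)/(P + D₀) = (839,082.15×0.129 − 33,200.00) / (839,082.15 + 33,200.00) = 0.086029

8.60%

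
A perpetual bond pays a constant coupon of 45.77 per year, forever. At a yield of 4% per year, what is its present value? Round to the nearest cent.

1144.25

Level perpetuity: PV = C / r = 45.77 / 0.04 = 1,144.25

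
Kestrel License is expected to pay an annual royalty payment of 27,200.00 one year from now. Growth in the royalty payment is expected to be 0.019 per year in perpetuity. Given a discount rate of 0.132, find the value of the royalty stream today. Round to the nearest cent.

Growing perpetuity: P = D₁ / (r − g) = 27,200.0000 / (0.132 − 0.019) = 240,707.96

240707.96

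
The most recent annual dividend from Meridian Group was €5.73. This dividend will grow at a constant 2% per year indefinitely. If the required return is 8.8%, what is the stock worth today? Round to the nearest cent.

€85.95

D₁ = D₀ × (1 + g) = €5.73 × 1.02 = €5.8446
Growing perpetuity: P = D₁ / (r − g) = €5.8446 / (0.088 − 0.02) = €85.95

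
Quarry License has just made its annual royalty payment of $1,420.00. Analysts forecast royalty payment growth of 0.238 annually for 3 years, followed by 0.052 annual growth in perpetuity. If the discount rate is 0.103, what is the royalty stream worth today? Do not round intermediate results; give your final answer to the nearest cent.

D_1 = 1757.96000
D_2 = 2176.35448
D_3 = 2694.32685
Terminal value at year 3: TV = D_3×(1+g_2)/(r−g_2) = 2834.43184/0.051 = 55577.09495
P_0 = D_1/(1+r)^1 + D_2/(1+r)^2 + D_3/(1+r)^3 + TV/(1+r)^3
    = 1593.79873 + 1788.86929 + 2007.81522 + 41416.10994 = 46806.59318

$46806.59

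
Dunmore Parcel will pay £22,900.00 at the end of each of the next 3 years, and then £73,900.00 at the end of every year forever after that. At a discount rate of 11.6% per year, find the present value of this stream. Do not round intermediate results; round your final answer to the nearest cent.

£513728.66

PV of 3-year annuity: £22,900.00 × [1 − (1+0.116)^−3] / 0.116 = 55382.21604
Perpetuity value at year 3: £73,900.00 / 0.116 = 637068.96552
PV of perpetuity: 637068.96552 / (1+0.116)^3 = 458346.44301
Total PV = 55382.21604 + 458346.44301 = 513728.65905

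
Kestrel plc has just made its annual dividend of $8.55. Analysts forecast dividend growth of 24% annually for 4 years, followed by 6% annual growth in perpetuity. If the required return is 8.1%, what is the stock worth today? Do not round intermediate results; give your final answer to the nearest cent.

D_1 = 10.60200
D_2 = 13.14648
D_3 = 16.30164
D_4 = 20.21403
Terminal value at year 4: TV = D_4×(1+g_2)/(r−g_2) = 21.42687/0.021 = 1020.32711
P_0 = D_1/(1+r)^1 + D_2/(1+r)^2 + D_3/(1+r)^3 + D_4/(1+r)^4 + TV/(1+r)^4
    = 9.80759 + 11.25014 + 12.90488 + 14.80301 + 747.19963 = 795.96526

$795.97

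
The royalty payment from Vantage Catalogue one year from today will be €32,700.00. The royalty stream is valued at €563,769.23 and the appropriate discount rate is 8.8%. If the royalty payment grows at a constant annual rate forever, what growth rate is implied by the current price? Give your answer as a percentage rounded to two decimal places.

P = D₁/(r−g) ⇒ g = r − D₁/P = 0.088 − €32,700.00/€563,769.23 = 0.029998

3.00%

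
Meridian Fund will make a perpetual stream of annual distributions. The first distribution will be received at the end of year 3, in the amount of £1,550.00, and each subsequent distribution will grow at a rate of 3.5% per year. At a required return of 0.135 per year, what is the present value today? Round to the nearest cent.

Value at end of year 2: C₁ / (r − g) = £1,550.00 / (0.135 − 0.035) = £15,500.0000
Discount to today: PV = £15,500.0000 / (1 + 0.135)^2 = £15,500.0000 / 1.288225 = £12,032.06

£12032.06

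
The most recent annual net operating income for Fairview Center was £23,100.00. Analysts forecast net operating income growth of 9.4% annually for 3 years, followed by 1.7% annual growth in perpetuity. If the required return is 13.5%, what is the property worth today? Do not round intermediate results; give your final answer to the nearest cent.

D_1 = 25271.40000
D_2 = 27646.91160
D_3 = 30245.72129
Terminal value at year 3: TV = D_3×(1+g_2)/(r−g_2) = 30759.89855/0.118 = 260677.10638
P_0 = D_1/(1+r)^1 + D_2/(1+r)^2 + D_3/(1+r)^3 + TV/(1+r)^3
    = 22265.55066 + 21461.24443 + 20685.99242 + 178285.20589 = 242697.99340

£242697.99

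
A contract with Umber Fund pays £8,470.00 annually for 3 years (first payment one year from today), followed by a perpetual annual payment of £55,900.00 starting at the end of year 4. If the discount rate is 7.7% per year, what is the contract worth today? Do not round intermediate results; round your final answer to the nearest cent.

£603077.62

PV of 3-year annuity: £8,470.00 × [1 − (1+0.077)^−3] / 0.077 = 21946.71247
Perpetuity value at year 3: £55,900.00 / 0.077 = 725974.02597
PV of perpetuity: 725974.02597 / (1+0.077)^3 = 581130.90586
Total PV = 21946.71247 + 581130.90586 = 603077.61834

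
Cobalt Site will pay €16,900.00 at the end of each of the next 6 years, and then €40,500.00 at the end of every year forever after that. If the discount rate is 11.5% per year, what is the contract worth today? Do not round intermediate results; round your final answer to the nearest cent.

€253754.97

PV of 6-year annuity: €16,900.00 × [1 − (1+0.115)^−6] / 0.115 = 70477.96916
Perpetuity value at year 6: €40,500.00 / 0.115 = 352173.91304
PV of perpetuity: 352173.91304 / (1+0.115)^6 = 183277.00470
Total PV = 70477.96916 + 183277.00470 = 253754.97386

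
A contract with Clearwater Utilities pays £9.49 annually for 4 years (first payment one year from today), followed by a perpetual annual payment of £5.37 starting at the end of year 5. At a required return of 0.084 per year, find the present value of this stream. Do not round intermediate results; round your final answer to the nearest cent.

£77.45

PV of 4-year annuity: £9.49 × [1 − (1+0.084)^−4] / 0.084 = 31.15425
Perpetuity value at year 4: £5.37 / 0.084 = 63.92857
PV of perpetuity: 63.92857 / (1+0.084)^4 = 46.29967
Total PV = 31.15425 + 46.29967 = 77.45391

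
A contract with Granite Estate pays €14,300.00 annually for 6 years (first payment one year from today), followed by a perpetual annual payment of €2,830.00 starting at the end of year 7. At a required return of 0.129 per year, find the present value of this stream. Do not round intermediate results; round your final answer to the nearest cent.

PV of 6-year annuity: €14,300.00 × [1 − (1+0.129)^−6] / 0.129 = 57324.50873
Perpetuity value at year 6: €2,830.00 / 0.129 = 21937.98450
PV of perpetuity: 21937.98450 / (1+0.129)^6 = 10593.34396
Total PV = 57324.50873 + 10593.34396 = 67917.85269

€67917.85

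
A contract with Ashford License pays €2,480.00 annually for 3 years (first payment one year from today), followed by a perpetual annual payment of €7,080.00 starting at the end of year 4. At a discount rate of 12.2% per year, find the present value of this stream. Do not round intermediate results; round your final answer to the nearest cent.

PV of 3-year annuity: €2,480.00 × [1 − (1+0.122)^−3] / 0.122 = 5936.12968
Perpetuity value at year 3: €7,080.00 / 0.122 = 58032.78689
PV of perpetuity: 58032.78689 / (1+0.122)^3 = 41086.09408
Total PV = 5936.12968 + 41086.09408 = 47022.22376

€47022.22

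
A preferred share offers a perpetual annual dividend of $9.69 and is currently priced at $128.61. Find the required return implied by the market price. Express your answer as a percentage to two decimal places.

P = C/r ⇒ r = C/P = $9.69/$128.61 = 0.075344

7.53%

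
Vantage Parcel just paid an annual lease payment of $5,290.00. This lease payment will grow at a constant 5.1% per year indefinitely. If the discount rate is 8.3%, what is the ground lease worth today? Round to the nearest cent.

$173743.44

D₁ = D₀ × (1 + g) = $5,290.00 × 1.051 = $5,559.7900
Growing perpetuity: P = D₁ / (r − g) = $5,559.7900 / (0.083 − 0.051) = $173,743.44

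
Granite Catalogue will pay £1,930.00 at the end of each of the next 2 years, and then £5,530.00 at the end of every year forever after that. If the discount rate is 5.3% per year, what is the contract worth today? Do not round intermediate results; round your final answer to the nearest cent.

£97674.09

PV of 2-year annuity: £1,930.00 × [1 − (1+0.053)^−2] / 0.053 = 3573.46486
Perpetuity value at year 2: £5,530.00 / 0.053 = 104339.62264
PV of perpetuity: 104339.62264 / (1+0.053)^2 = 94100.62747
Total PV = 3573.46486 + 94100.62747 = 97674.09233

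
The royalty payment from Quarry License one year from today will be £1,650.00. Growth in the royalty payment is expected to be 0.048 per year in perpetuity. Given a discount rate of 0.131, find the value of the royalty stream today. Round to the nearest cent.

Growing perpetuity: P = D₁ / (r − g) = £1,650.0000 / (0.131 − 0.048) = £19,879.52

£19879.52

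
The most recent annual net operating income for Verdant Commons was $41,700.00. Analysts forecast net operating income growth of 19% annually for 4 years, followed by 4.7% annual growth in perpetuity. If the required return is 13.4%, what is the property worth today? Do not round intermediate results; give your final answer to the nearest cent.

$796988.85

D_1 = 49623.00000
D_2 = 59051.37000
D_3 = 70271.13030
D_4 = 83622.64506
Terminal value at year 4: TV = D_4×(1+g_2)/(r−g_2) = 87552.90937/0.087 = 1006355.28017
P_0 = D_1/(1+r)^1 + D_2/(1+r)^2 + D_3/(1+r)^3 + D_4/(1+r)^4 + TV/(1+r)^4
    = 43759.25926 + 45920.21033 + 48187.87504 + 50567.52319 + 608553.98600 = 796988.85382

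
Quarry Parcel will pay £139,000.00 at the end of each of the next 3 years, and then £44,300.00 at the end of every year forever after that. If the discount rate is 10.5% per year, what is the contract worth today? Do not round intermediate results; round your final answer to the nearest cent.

PV of 3-year annuity: £139,000.00 × [1 − (1+0.105)^−3] / 0.105 = 342652.16126
Perpetuity value at year 3: £44,300.00 / 0.105 = 421904.76190
PV of perpetuity: 421904.76190 / (1+0.105)^3 = 312699.79252
Total PV = 342652.16126 + 312699.79252 = 655351.95379

£655351.95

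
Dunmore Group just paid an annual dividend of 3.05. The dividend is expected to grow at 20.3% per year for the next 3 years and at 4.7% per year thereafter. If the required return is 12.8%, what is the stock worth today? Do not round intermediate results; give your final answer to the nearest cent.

D_1 = 3.66915
D_2 = 4.41399
D_3 = 5.31003
Terminal value at year 3: TV = D_3×(1+g_2)/(r−g_2) = 5.55960/0.081 = 68.63701
P_0 = D_1/(1+r)^1 + D_2/(1+r)^2 + D_3/(1+r)^3 + TV/(1+r)^3
    = 3.25279 + 3.46907 + 3.69972 + 47.82237 = 58.24395

58.24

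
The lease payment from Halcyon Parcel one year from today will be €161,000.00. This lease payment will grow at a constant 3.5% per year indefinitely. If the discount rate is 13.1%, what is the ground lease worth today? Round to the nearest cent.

Growing perpetuity: P = D₁ / (r − g) = €161,000.0000 / (0.131 − 0.035) = €1,677,083.33

€1677083.33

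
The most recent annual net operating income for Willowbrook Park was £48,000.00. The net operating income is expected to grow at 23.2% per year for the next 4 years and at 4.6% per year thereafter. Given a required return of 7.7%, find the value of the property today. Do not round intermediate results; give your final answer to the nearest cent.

D_1 = 59136.00000
D_2 = 72855.55200
D_3 = 89758.04006
D_4 = 110581.90536
Terminal value at year 4: TV = D_4×(1+g_2)/(r−g_2) = 115668.67301/0.031 = 3731247.51630
P_0 = D_1/(1+r)^1 + D_2/(1+r)^2 + D_3/(1+r)^3 + D_4/(1+r)^4 + TV/(1+r)^4
    = 54908.07799 + 62810.35477 + 71849.91372 + 82190.43055 + 2773264.20511 = 3045022.98216

£3045022.98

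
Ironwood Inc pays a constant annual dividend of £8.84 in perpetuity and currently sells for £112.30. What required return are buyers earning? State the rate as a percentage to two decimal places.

P = C/r ⇒ r = C/P = £8.84/£112.30 = 0.078718

7.87%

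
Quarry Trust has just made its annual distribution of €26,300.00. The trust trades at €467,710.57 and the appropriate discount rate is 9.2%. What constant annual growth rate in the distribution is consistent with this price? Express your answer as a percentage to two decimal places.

3.39%

P = D₀(1+g)/(r−g) ⇒ P(r−g) = D₀(1+g) ⇒ g(P+D₀) = P·r − D₀
g = (P·r − D₀)/(P + D₀) = (€467,710.57×0.092 − €26,300.00) / (€467,710.57 + €26,300.00) = 0.033864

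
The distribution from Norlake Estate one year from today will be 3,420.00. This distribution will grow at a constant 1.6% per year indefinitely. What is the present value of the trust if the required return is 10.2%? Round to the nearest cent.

39767.44

Growing perpetuity: P = D₁ / (r − g) = 3,420.0000 / (0.102 − 0.016) = 39,767.44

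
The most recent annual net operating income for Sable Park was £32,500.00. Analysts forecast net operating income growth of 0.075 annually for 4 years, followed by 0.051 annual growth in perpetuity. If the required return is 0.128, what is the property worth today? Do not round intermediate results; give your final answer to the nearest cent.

D_1 = 34937.50000
D_2 = 37557.81250
D_3 = 40374.64844
D_4 = 43402.74707
Terminal value at year 4: TV = D_4×(1+g_2)/(r−g_2) = 45616.28717/0.077 = 592419.31391
P_0 = D_1/(1+r)^1 + D_2/(1+r)^2 + D_3/(1+r)^3 + D_4/(1+r)^4 + TV/(1+r)^4
    = 30972.96099 + 29517.67116 + 28130.75930 + 26809.01264 + 365925.61402 = 481356.01812

£481356.02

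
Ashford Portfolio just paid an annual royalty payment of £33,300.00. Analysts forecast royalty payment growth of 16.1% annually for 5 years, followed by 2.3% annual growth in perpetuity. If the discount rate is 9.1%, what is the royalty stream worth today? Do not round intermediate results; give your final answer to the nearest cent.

£885098.44

D_1 = 38661.30000
D_2 = 44885.76930
D_3 = 52112.37816
D_4 = 60502.47104
D_5 = 70243.36888
Terminal value at year 5: TV = D_5×(1+g_2)/(r−g_2) = 71858.96636/0.068 = 1056749.50533
P_0 = D_1/(1+r)^1 + D_2/(1+r)^2 + D_3/(1+r)^3 + D_4/(1+r)^4 + D_5/(1+r)^5 + TV/(1+r)^5
    = 35436.57195 + 37710.22918 + 40129.76726 + 42704.54609 + 45444.52614 + 683672.79760 = 885098.43822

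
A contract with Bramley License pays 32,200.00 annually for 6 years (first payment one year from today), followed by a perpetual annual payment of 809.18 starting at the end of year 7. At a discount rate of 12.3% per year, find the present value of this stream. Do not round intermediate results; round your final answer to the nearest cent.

134549.98

PV of 6-year annuity: 32,200.00 × [1 − (1+0.123)^−6] / 0.123 = 131270.07319
Perpetuity value at year 6: 809.18 / 0.123 = 6578.69919
PV of perpetuity: 6578.69919 / (1+0.123)^6 = 3279.90671
Total PV = 131270.07319 + 3279.90671 = 134549.97990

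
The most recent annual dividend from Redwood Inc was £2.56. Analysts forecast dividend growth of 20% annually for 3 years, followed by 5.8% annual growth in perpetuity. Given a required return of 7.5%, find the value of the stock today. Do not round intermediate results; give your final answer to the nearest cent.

D_1 = 3.07200
D_2 = 3.68640
D_3 = 4.42368
Terminal value at year 3: TV = D_3×(1+g_2)/(r−g_2) = 4.68025/0.017 = 275.30903
P_0 = D_1/(1+r)^1 + D_2/(1+r)^2 + D_3/(1+r)^3 + TV/(1+r)^3
    = 2.85767 + 3.18996 + 3.56089 + 221.61291 = 231.22143

£231.22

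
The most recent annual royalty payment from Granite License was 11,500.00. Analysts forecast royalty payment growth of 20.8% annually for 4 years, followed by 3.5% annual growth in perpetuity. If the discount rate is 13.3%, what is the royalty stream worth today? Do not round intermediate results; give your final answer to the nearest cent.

D_1 = 13892.00000
D_2 = 16781.53600
D_3 = 20272.09549
D_4 = 24488.69135
Terminal value at year 4: TV = D_4×(1+g_2)/(r−g_2) = 25345.79555/0.098 = 258630.56680
P_0 = D_1/(1+r)^1 + D_2/(1+r)^2 + D_3/(1+r)^3 + D_4/(1+r)^4 + TV/(1+r)^4
    = 12261.25331 + 13072.89850 + 13938.27130 + 14860.92827 + 156949.59962 = 211082.95100

211082.95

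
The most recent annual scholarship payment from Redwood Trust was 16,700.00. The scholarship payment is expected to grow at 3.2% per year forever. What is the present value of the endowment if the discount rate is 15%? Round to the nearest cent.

146054.24

D₁ = D₀ × (1 + g) = 16,700.00 × 1.032 = 17,234.4000
Growing perpetuity: P = D₁ / (r − g) = 17,234.4000 / (0.15 − 0.032) = 146,054.24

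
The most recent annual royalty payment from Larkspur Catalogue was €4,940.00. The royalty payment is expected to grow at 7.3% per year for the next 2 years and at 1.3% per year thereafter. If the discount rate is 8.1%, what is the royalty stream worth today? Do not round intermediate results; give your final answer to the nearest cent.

€82276.86

D_1 = 5300.62000
D_2 = 5687.56526
Terminal value at year 2: TV = D_2×(1+g_2)/(r−g_2) = 5761.50361/0.068 = 84727.99424
P_0 = D_1/(1+r)^1 + D_2/(1+r)^2 + TV/(1+r)^2
    = 4903.44126 + 4867.15307 + 72506.26560 = 82276.85993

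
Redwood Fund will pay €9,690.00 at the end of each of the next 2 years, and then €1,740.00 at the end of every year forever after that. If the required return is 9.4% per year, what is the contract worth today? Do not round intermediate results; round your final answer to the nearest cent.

€32420.06

PV of 2-year annuity: €9,690.00 × [1 − (1+0.094)^−2] / 0.094 = 16953.75139
Perpetuity value at year 2: €1,740.00 / 0.094 = 18510.63830
PV of perpetuity: 18510.63830 / (1+0.094)^2 = 15466.31142
Total PV = 16953.75139 + 15466.31142 = 32420.06281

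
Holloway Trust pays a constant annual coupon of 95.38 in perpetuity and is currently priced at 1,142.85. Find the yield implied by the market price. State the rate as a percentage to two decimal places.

8.35%

P = C/r ⇒ r = C/P = 95.38/1,142.85 = 0.083458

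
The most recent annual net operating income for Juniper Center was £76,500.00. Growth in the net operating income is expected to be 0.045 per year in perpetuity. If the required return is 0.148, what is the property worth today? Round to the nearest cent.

D₁ = D₀ × (1 + g) = £76,500.00 × 1.045 = £79,942.5000
Growing perpetuity: P = D₁ / (r − g) = £79,942.5000 / (0.148 − 0.045) = £776,140.78

£776140.78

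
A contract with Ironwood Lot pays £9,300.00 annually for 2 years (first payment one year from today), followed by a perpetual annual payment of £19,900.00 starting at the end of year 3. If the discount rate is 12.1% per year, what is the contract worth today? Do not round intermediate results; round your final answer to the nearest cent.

£146571.78

PV of 2-year annuity: £9,300.00 × [1 − (1+0.121)^−2] / 0.121 = 15696.84580
Perpetuity value at year 2: £19,900.00 / 0.121 = 164462.80992
PV of perpetuity: 164462.80992 / (1+0.121)^2 = 130874.93558
Total PV = 15696.84580 + 130874.93558 = 146571.78137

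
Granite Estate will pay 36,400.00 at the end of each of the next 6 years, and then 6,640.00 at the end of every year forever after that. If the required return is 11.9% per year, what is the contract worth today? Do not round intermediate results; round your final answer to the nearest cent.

PV of 6-year annuity: 36,400.00 × [1 − (1+0.119)^−6] / 0.119 = 150080.03912
Perpetuity value at year 6: 6,640.00 / 0.119 = 55798.31933
PV of perpetuity: 55798.31933 / (1+0.119)^6 = 28421.08142
Total PV = 150080.03912 + 28421.08142 = 178501.12054

178501.12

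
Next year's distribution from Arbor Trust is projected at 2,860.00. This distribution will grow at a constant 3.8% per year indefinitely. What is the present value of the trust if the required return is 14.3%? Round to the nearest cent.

Growing perpetuity: P = D₁ / (r − g) = 2,860.0000 / (0.143 − 0.038) = 27,238.10

27238.10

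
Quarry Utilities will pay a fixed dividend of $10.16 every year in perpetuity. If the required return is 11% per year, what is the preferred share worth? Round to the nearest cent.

$92.36

Level perpetuity: PV = C / r = $10.16 / 0.11 = $92.36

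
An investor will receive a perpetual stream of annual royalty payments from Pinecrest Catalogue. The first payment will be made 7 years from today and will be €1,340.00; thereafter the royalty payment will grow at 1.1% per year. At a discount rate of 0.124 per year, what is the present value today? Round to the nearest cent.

Value at end of year 6: C₁ / (r − g) = €1,340.00 / (0.124 − 0.011) = €11,858.4071
Discount to today: PV = €11,858.4071 / (1 + 0.124)^6 = €11,858.4071 / 2.016498 = €5,880.69

€5880.69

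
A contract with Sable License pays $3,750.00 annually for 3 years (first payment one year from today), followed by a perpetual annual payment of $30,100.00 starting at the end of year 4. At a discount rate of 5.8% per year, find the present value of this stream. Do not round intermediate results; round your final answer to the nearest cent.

PV of 3-year annuity: $3,750.00 × [1 − (1+0.058)^−3] / 0.058 = 10061.00200
Perpetuity value at year 3: $30,100.00 / 0.058 = 518965.51724
PV of perpetuity: 518965.51724 / (1+0.058)^3 = 438209.20787
Total PV = 10061.00200 + 438209.20787 = 448270.20987

$448270.21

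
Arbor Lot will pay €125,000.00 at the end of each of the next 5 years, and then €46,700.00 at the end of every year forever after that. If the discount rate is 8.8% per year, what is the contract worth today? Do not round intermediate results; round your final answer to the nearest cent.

PV of 5-year annuity: €125,000.00 × [1 − (1+0.088)^−5] / 0.088 = 488740.02463
Perpetuity value at year 5: €46,700.00 / 0.088 = 530681.81818
PV of perpetuity: 530681.81818 / (1+0.088)^5 = 348088.54498
Total PV = 488740.02463 + 348088.54498 = 836828.56961

€836828.57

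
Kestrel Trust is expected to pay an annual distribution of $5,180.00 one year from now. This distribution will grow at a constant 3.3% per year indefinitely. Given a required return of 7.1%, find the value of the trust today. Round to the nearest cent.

$136315.79

Growing perpetuity: P = D₁ / (r − g) = $5,180.0000 / (0.071 − 0.033) = $136,315.79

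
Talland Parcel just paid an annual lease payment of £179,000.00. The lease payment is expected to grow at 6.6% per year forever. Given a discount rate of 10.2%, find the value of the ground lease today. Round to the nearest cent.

D₁ = D₀ × (1 + g) = £179,000.00 × 1.066 = £190,814.0000
Growing perpetuity: P = D₁ / (r − g) = £190,814.0000 / (0.102 − 0.066) = £5,300,388.89

£5300388.89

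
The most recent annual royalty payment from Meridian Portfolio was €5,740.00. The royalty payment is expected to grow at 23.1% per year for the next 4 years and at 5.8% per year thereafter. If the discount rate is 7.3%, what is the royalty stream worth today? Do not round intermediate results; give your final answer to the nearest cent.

€734108.90

D_1 = 7065.94000
D_2 = 8698.17214
D_3 = 10707.44990
D_4 = 13180.87083
Terminal value at year 4: TV = D_4×(1+g_2)/(r−g_2) = 13945.36134/0.015 = 929690.75603
P_0 = D_1/(1+r)^1 + D_2/(1+r)^2 + D_3/(1+r)^3 + D_4/(1+r)^4 + TV/(1+r)^4
    = 6585.21901 + 7554.89711 + 8667.36100 + 9943.63596 + 701357.78973 = 734108.90281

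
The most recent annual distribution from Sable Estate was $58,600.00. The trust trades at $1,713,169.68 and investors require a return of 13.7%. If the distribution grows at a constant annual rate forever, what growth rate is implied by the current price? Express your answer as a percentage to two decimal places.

P = D₀(1+g)/(r−g) ⇒ P(r−g) = D₀(1+g) ⇒ g(P+D₀) = P·r − D₀
g = (P·r − D₀)/(P + D₀) = ($1,713,169.68×0.137 − $58,600.00) / ($1,713,169.68 + $58,600.00) = 0.099395

9.94%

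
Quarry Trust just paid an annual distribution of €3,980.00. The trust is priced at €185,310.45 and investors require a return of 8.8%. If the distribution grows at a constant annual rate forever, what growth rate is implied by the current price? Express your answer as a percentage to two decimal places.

6.51%

P = D₀(1+g)/(r−g) ⇒ P(r−g) = D₀(1+g) ⇒ g(P+D₀) = P·r − D₀
g = (P·r − D₀)/(P + D₀) = (€185,310.45×0.088 − €3,980.00) / (€185,310.45 + €3,980.00) = 0.065124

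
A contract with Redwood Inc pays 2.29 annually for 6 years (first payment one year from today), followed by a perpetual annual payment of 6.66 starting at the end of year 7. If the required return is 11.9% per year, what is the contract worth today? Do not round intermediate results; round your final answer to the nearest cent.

PV of 6-year annuity: 2.29 × [1 − (1+0.119)^−6] / 0.119 = 9.44185
Perpetuity value at year 6: 6.66 / 0.119 = 55.96639
PV of perpetuity: 55.96639 / (1+0.119)^6 = 28.50669
Total PV = 9.44185 + 28.50669 = 37.94854

37.95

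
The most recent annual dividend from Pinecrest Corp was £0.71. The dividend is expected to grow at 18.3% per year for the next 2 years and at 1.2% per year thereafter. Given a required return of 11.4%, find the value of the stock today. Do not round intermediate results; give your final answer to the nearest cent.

D_1 = 0.83993
D_2 = 0.99364
Terminal value at year 2: TV = D_2×(1+g_2)/(r−g_2) = 1.00556/0.102 = 9.85844
P_0 = D_1/(1+r)^1 + D_2/(1+r)^2 + TV/(1+r)^2
    = 0.75398 + 0.80068 + 7.94397 = 9.49863

£9.50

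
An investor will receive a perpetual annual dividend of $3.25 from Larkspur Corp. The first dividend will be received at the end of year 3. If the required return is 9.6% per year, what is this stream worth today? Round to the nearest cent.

Value at end of year 2: C / r = $3.25 / 0.096 = $33.8542
Discount to today: PV = $33.8542 / (1 + 0.096)^2 = $33.8542 / 1.201216 = $28.18

$28.18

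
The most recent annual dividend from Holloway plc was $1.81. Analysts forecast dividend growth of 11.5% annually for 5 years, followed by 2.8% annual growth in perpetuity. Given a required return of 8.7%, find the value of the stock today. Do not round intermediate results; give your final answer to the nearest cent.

D_1 = 2.01815
D_2 = 2.25024
D_3 = 2.50901
D_4 = 2.79755
D_5 = 3.11927
Terminal value at year 5: TV = D_5×(1+g_2)/(r−g_2) = 3.20661/0.059 = 54.34931
P_0 = D_1/(1+r)^1 + D_2/(1+r)^2 + D_3/(1+r)^3 + D_4/(1+r)^4 + D_5/(1+r)^5 + TV/(1+r)^5
    = 1.85662 + 1.90445 + 1.95351 + 2.00383 + 2.05544 + 35.81346 = 45.58731

$45.59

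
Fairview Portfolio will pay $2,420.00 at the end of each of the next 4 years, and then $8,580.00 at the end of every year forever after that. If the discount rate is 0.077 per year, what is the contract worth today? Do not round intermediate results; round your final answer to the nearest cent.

PV of 4-year annuity: $2,420.00 × [1 − (1+0.077)^−4] / 0.077 = 8069.16368
Perpetuity value at year 4: $8,580.00 / 0.077 = 111428.57143
PV of perpetuity: 111428.57143 / (1+0.077)^4 = 82819.71840
Total PV = 8069.16368 + 82819.71840 = 90888.88207

$90888.88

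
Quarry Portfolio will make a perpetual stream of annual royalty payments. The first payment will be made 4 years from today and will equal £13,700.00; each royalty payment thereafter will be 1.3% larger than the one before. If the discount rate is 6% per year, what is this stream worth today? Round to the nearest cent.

£244740.09

Value at end of year 3: C₁ / (r − g) = £13,700.00 / (0.06 − 0.013) = £291,489.3617
Discount to today: PV = £291,489.3617 / (1 + 0.06)^3 = £291,489.3617 / 1.191016 = £244,740.09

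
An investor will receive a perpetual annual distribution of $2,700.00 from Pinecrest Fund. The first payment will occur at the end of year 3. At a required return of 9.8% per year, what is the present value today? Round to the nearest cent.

$22852.46

Value at end of year 2: C / r = $2,700.00 / 0.098 = $27,551.0204
Discount to today: PV = $27,551.0204 / (1 + 0.098)^2 = $27,551.0204 / 1.205604 = $22,852.46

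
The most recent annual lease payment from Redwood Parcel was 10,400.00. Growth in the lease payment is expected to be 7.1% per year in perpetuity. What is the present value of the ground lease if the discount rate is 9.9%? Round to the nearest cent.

D₁ = D₀ × (1 + g) = 10,400.00 × 1.071 = 11,138.4000
Growing perpetuity: P = D₁ / (r − g) = 11,138.4000 / (0.099 − 0.071) = 397,800.00

397800.00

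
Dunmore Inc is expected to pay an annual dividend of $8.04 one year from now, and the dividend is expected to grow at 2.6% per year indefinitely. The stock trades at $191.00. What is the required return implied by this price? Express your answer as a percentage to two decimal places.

P = D₁/(r − g) ⇒ r = D₁/P + g = $8.0400/$191.00 + 0.026 = 0.042094 + 0.026 = 0.068094

6.81%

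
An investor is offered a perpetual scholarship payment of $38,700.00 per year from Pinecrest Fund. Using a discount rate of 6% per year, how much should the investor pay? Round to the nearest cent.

$645000.00

Level perpetuity: PV = C / r = $38,700.00 / 0.06 = $645,000.00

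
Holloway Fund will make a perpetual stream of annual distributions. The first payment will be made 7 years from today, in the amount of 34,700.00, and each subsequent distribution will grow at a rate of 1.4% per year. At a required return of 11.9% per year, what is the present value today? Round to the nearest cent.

Value at end of year 6: C₁ / (r − g) = 34,700.00 / (0.119 − 0.014) = 330,476.1905
Discount to today: PV = 330,476.1905 / (1 + 0.119)^6 = 330,476.1905 / 1.963272 = 168,329.28

168329.28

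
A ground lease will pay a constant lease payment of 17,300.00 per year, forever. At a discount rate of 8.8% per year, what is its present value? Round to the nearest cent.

196590.91

Level perpetuity: PV = C / r = 17,300.00 / 0.088 = 196,590.91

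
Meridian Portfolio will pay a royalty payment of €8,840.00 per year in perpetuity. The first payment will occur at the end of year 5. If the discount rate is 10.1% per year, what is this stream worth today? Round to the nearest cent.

Value at end of year 4: C / r = €8,840.00 / 0.101 = €87,524.7525
Discount to today: PV = €87,524.7525 / (1 + 0.101)^4 = €87,524.7525 / 1.469431 = €59,563.69

€59563.69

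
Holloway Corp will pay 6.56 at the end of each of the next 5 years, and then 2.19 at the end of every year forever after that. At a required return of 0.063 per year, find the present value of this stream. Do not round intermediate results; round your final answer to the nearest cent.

PV of 5-year annuity: 6.56 × [1 − (1+0.063)^−5] / 0.063 = 27.40904
Perpetuity value at year 5: 2.19 / 0.063 = 34.76190
PV of perpetuity: 34.76190 / (1+0.063)^5 = 25.61163
Total PV = 27.40904 + 25.61163 = 53.02067

53.02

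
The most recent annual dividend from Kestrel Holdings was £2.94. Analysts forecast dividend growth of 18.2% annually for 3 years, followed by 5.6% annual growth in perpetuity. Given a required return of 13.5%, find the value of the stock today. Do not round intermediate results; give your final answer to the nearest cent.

£53.96

D_1 = 3.47508
D_2 = 4.10754
D_3 = 4.85512
Terminal value at year 3: TV = D_3×(1+g_2)/(r−g_2) = 5.12700/0.079 = 64.89879
P_0 = D_1/(1+r)^1 + D_2/(1+r)^2 + D_3/(1+r)^3 + TV/(1+r)^3
    = 3.06174 + 3.18853 + 3.32057 + 44.38631 = 53.95715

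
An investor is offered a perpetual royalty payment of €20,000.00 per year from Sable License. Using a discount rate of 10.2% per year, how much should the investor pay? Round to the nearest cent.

€196078.43

Level perpetuity: PV = C / r = €20,000.00 / 0.102 = €196,078.43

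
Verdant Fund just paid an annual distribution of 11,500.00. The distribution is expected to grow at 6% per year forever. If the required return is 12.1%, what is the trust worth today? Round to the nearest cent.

199836.07

D₁ = D₀ × (1 + g) = 11,500.00 × 1.06 = 12,190.0000
Growing perpetuity: P = D₁ / (r − g) = 12,190.0000 / (0.121 − 0.06) = 199,836.07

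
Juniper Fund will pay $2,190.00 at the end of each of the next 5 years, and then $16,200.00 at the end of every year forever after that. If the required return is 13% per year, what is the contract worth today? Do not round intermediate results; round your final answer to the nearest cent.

$75338.97

PV of 5-year annuity: $2,190.00 × [1 − (1+0.13)^−5] / 0.13 = 7702.73646
Perpetuity value at year 5: $16,200.00 / 0.13 = 124615.38462
PV of perpetuity: 124615.38462 / (1+0.13)^5 = 67636.23818
Total PV = 7702.73646 + 67636.23818 = 75338.97464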